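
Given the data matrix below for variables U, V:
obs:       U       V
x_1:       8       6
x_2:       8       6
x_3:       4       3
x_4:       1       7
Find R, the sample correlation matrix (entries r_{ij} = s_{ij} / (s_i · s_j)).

Step 1 — column means:
  mean(U) = (8 + 8 + 4 + 1) / 4 = 21/4 = 5.25
  mean(V) = (6 + 6 + 3 + 7) / 4 = 22/4 = 5.5

Step 2 — sample variances and covariances s[i,j] = (1/(n-1)) · Σ_k (x_{k,i} - mean_i) · (x_{k,j} - mean_j), with n-1 = 3:
  s[U,U] = ((2.75)·(2.75) + (2.75)·(2.75) + (-1.25)·(-1.25) + (-4.25)·(-4.25)) / 3 = 34.75/3 = 11.5833
  s[U,V] = ((2.75)·(0.5) + (2.75)·(0.5) + (-1.25)·(-2.5) + (-4.25)·(1.5)) / 3 = -0.5/3 = -0.1667
  s[V,V] = ((0.5)·(0.5) + (0.5)·(0.5) + (-2.5)·(-2.5) + (1.5)·(1.5)) / 3 = 9/3 = 3
  Sample standard deviations s_i = √(s[i,i]):
  s(U) = √(11.5833) = 3.4034
  s(V) = √(3) = 1.7321

Step 3 — r_{ij} = s_{ij} / (s_i · s_j):
  r[U,U] = 1 (diagonal).
  r[U,V] = -0.1667 / (3.4034 · 1.7321) = -0.1667 / 5.8949 = -0.0283
  r[V,V] = 1 (diagonal).

R is symmetric with unit diagonal. Assembling:

R = [[1, -0.0283],
 [-0.0283, 1]]


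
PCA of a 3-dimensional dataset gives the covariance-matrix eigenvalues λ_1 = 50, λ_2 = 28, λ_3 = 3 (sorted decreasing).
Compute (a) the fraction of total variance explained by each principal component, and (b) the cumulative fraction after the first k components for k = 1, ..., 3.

Step 1 — total variance = trace(Sigma) = Σ λ_i = 50 + 28 + 3 = 81.

Step 2 — fraction explained by component i = λ_i / Σ λ:
  PC1: 50/81 = 0.6173
  PC2: 28/81 = 0.3457
  PC3: 3/81 = 0.037

Step 3 — cumulative fraction after k components = (λ_1 + ... + λ_k) / Σ λ:
  k = 1: 50/81 = 0.6173
  k = 2: (50 + 28)/81 = 78/81 = 0.963
  k = 3: (50 + 28 + 3)/81 = 81/81 = 1

Summary (fraction, with percent):

explained: PC1 0.6173 (61.73%), PC2 0.3457 (34.57%), PC3 0.037 (3.7%);  cumulative: 0.6173, 0.963, 1


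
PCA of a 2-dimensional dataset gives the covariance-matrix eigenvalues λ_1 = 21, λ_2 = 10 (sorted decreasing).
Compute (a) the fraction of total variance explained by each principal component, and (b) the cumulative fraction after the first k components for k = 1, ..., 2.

Step 1 — total variance = trace(Sigma) = Σ λ_i = 21 + 10 = 31.

Step 2 — fraction explained by component i = λ_i / Σ λ:
  PC1: 21/31 = 0.6774
  PC2: 10/31 = 0.3226

Step 3 — cumulative fraction after k components = (λ_1 + ... + λ_k) / Σ λ:
  k = 1: 21/31 = 0.6774
  k = 2: (21 + 10)/31 = 31/31 = 1

Summary (fraction, with percent):

explained: PC1 0.6774 (67.74%), PC2 0.3226 (32.26%);  cumulative: 0.6774, 1


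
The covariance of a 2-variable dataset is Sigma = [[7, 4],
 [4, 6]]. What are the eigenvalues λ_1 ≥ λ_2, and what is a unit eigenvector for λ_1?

Step 1 — characteristic polynomial of 2×2 Sigma:
  det(Sigma - λI) = λ² - trace · λ + det = 0.
  trace = 7 + 6 = 13, det = 7·6 - (4)² = 26.
Step 2 — discriminant:
  Δ = trace² - 4·det = 169 - 104 = 65.
Step 3 — eigenvalues:
  λ = (trace ± √Δ)/2 = (13 ± 8.0623)/2,
  λ_1 = 10.5311,  λ_2 = 2.4689.

Step 4 — unit eigenvector for λ_1: solve (Sigma - λ_1 I)v = 0. First row:
  (7 - 10.5311)·v_x + (4)·v_y = 0, i.e. (-3.5311)·v_x + (4)·v_y = 0,
  so v ∝ (b, λ_1 - a) = (4, 3.5311) = u.
  ||u|| = √((4)² + (3.5311)²) = √(28.4689) ≈ 5.3356,
  v_1 = u/||u|| ≈ (0.7497, 0.6618) (||v_1|| = 1).

λ_1 = 10.5311,  λ_2 = 2.4689;  v_1 ≈ (0.7497, 0.6618)


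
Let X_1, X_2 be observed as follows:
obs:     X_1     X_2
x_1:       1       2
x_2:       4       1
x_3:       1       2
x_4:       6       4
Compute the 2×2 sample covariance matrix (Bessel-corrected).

Step 1 — column means:
  mean(X_1) = (1 + 4 + 1 + 6) / 4 = 12/4 = 3
  mean(X_2) = (2 + 1 + 2 + 4) / 4 = 9/4 = 2.25

Step 2 — sample covariance S[i,j] = (1/(n-1)) · Σ_k (x_{k,i} - mean_i) · (x_{k,j} - mean_j), with n-1 = 3.
  S[X_1,X_1] = ((-2)·(-2) + (1)·(1) + (-2)·(-2) + (3)·(3)) / 3 = 18/3 = 6
  S[X_1,X_2] = ((-2)·(-0.25) + (1)·(-1.25) + (-2)·(-0.25) + (3)·(1.75)) / 3 = 5/3 = 1.6667
  S[X_2,X_2] = ((-0.25)·(-0.25) + (-1.25)·(-1.25) + (-0.25)·(-0.25) + (1.75)·(1.75)) / 3 = 4.75/3 = 1.5833

S is symmetric (S[j,i] = S[i,j]). Assembling:

S = [[6, 1.6667],
 [1.6667, 1.5833]]


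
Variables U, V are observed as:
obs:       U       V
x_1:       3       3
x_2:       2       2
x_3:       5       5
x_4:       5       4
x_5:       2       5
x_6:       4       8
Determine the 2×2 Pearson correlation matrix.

Step 1 — column means:
  mean(U) = (3 + 2 + 5 + 5 + 2 + 4) / 6 = 21/6 = 3.5
  mean(V) = (3 + 2 + 5 + 4 + 5 + 8) / 6 = 27/6 = 4.5

Step 2 — sample variances and covariances s[i,j] = (1/(n-1)) · Σ_k (x_{k,i} - mean_i) · (x_{k,j} - mean_j), with n-1 = 5:
  s[U,U] = ((-0.5)·(-0.5) + (-1.5)·(-1.5) + (1.5)·(1.5) + (1.5)·(1.5) + (-1.5)·(-1.5) + (0.5)·(0.5)) / 5 = 9.5/5 = 1.9
  s[U,V] = ((-0.5)·(-1.5) + (-1.5)·(-2.5) + (1.5)·(0.5) + (1.5)·(-0.5) + (-1.5)·(0.5) + (0.5)·(3.5)) / 5 = 5.5/5 = 1.1
  s[V,V] = ((-1.5)·(-1.5) + (-2.5)·(-2.5) + (0.5)·(0.5) + (-0.5)·(-0.5) + (0.5)·(0.5) + (3.5)·(3.5)) / 5 = 21.5/5 = 4.3
  Sample standard deviations s_i = √(s[i,i]):
  s(U) = √(1.9) = 1.3784
  s(V) = √(4.3) = 2.0736

Step 3 — r_{ij} = s_{ij} / (s_i · s_j):
  r[U,U] = 1 (diagonal).
  r[U,V] = 1.1 / (1.3784 · 2.0736) = 1.1 / 2.8583 = 0.3848
  r[V,V] = 1 (diagonal).

R is symmetric with unit diagonal. Assembling:

R = [[1, 0.3848],
 [0.3848, 1]]


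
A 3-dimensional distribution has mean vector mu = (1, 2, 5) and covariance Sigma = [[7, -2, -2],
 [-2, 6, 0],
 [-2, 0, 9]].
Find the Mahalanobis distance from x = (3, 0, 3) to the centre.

Step 1 — centre the observation: (x - mu) = (2, -2, -2).

Step 2 — invert Sigma (cofactor / det for 3×3, or solve directly):
  Sigma^{-1} = [[0.1698, 0.0566, 0.0377],
 [0.0566, 0.1855, 0.0126],
 [0.0377, 0.0126, 0.1195]].

Step 3 — form the quadratic (x - mu)^T · Sigma^{-1} · (x - mu):
  Sigma^{-1} · (x - mu) = (0.1509, -0.283, -0.1887).
  (x - mu)^T · [Sigma^{-1} · (x - mu)] = (2)·(0.1509) + (-2)·(-0.283) + (-2)·(-0.1887) = 1.2453.

Step 4 — take square root: d = √(1.2453) ≈ 1.1159.

d(x, mu) = √(1.2453) ≈ 1.1159


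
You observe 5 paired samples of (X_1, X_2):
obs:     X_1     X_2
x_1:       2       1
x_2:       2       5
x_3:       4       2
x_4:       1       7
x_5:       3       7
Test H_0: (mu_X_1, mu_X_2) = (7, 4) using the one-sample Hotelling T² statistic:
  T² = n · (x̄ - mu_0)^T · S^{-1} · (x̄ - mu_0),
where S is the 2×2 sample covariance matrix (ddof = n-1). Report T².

Step 1 — sample mean vector:
  mean(X_1) = (2 + 2 + 4 + 1 + 3) / 5 = 12/5 = 2.4
  mean(X_2) = (1 + 5 + 2 + 7 + 7) / 5 = 22/5 = 4.4
  x̄ = (2.4, 4.4),  deviation x̄ - mu_0 = (2.4, 4.4) - (7, 4) = (-4.6, 0.4).

Step 2 — sample covariance matrix, S[i,j] = (1/(n-1)) · Σ_k (x_{k,i} - mean_i) · (x_{k,j} - mean_j), divisor n-1 = 4:
  S[X_1,X_1] = ((-0.4)·(-0.4) + (-0.4)·(-0.4) + (1.6)·(1.6) + (-1.4)·(-1.4) + (0.6)·(0.6)) / 4 = 5.2/4 = 1.3
  S[X_1,X_2] = ((-0.4)·(-3.4) + (-0.4)·(0.6) + (1.6)·(-2.4) + (-1.4)·(2.6) + (0.6)·(2.6)) / 4 = -4.8/4 = -1.2
  S[X_2,X_2] = ((-3.4)·(-3.4) + (0.6)·(0.6) + (-2.4)·(-2.4) + (2.6)·(2.6) + (2.6)·(2.6)) / 4 = 31.2/4 = 7.8
  S = [[1.3, -1.2],
 [-1.2, 7.8]].

Step 3 — invert S. det(S) = 1.3·7.8 - (-1.2)² = 8.7.
  S^{-1} = (1/det) · [[d, -b], [-b, a]] = [[0.8966, 0.1379],
 [0.1379, 0.1494]].

Step 4 — quadratic form (x̄ - mu_0)^T · S^{-1} · (x̄ - mu_0):
  S^{-1} · (x̄ - mu_0) = (-4.069, -0.5747),
  (x̄ - mu_0)^T · [...] = (-4.6)·(-4.069) + (0.4)·(-0.5747) = 18.4874.

Step 5 — scale by n: T² = 5 · 18.4874 = 92.4368.

T² ≈ 92.4368


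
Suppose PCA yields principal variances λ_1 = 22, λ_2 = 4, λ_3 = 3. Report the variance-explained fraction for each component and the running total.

Step 1 — total variance = trace(Sigma) = Σ λ_i = 22 + 4 + 3 = 29.

Step 2 — fraction explained by component i = λ_i / Σ λ:
  PC1: 22/29 = 0.7586
  PC2: 4/29 = 0.1379
  PC3: 3/29 = 0.1034

Step 3 — cumulative fraction after k components = (λ_1 + ... + λ_k) / Σ λ:
  k = 1: 22/29 = 0.7586
  k = 2: (22 + 4)/29 = 26/29 = 0.8966
  k = 3: (22 + 4 + 3)/29 = 29/29 = 1

Summary (fraction, with percent):

explained: PC1 0.7586 (75.86%), PC2 0.1379 (13.79%), PC3 0.1034 (10.34%);  cumulative: 0.7586, 0.8966, 1


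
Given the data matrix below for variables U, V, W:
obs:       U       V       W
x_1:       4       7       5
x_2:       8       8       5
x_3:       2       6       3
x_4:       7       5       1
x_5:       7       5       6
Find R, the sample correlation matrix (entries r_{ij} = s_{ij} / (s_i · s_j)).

Step 1 — column means:
  mean(U) = (4 + 8 + 2 + 7 + 7) / 5 = 28/5 = 5.6
  mean(V) = (7 + 8 + 6 + 5 + 5) / 5 = 31/5 = 6.2
  mean(W) = (5 + 5 + 3 + 1 + 6) / 5 = 20/5 = 4

Step 2 — sample variances and covariances s[i,j] = (1/(n-1)) · Σ_k (x_{k,i} - mean_i) · (x_{k,j} - mean_j), with n-1 = 4:
  s[U,U] = ((-1.6)·(-1.6) + (2.4)·(2.4) + (-3.6)·(-3.6) + (1.4)·(1.4) + (1.4)·(1.4)) / 4 = 25.2/4 = 6.3
  s[U,V] = ((-1.6)·(0.8) + (2.4)·(1.8) + (-3.6)·(-0.2) + (1.4)·(-1.2) + (1.4)·(-1.2)) / 4 = 0.4/4 = 0.1
  s[U,W] = ((-1.6)·(1) + (2.4)·(1) + (-3.6)·(-1) + (1.4)·(-3) + (1.4)·(2)) / 4 = 3/4 = 0.75
  s[V,V] = ((0.8)·(0.8) + (1.8)·(1.8) + (-0.2)·(-0.2) + (-1.2)·(-1.2) + (-1.2)·(-1.2)) / 4 = 6.8/4 = 1.7
  s[V,W] = ((0.8)·(1) + (1.8)·(1) + (-0.2)·(-1) + (-1.2)·(-3) + (-1.2)·(2)) / 4 = 4/4 = 1
  s[W,W] = ((1)·(1) + (1)·(1) + (-1)·(-1) + (-3)·(-3) + (2)·(2)) / 4 = 16/4 = 4
  Sample standard deviations s_i = √(s[i,i]):
  s(U) = √(6.3) = 2.51
  s(V) = √(1.7) = 1.3038
  s(W) = √(4) = 2

Step 3 — r_{ij} = s_{ij} / (s_i · s_j):
  r[U,U] = 1 (diagonal).
  r[U,V] = 0.1 / (2.51 · 1.3038) = 0.1 / 3.2726 = 0.0306
  r[U,W] = 0.75 / (2.51 · 2) = 0.75 / 5.02 = 0.1494
  r[V,V] = 1 (diagonal).
  r[V,W] = 1 / (1.3038 · 2) = 1 / 2.6077 = 0.3835
  r[W,W] = 1 (diagonal).

R is symmetric with unit diagonal. Assembling:

R = [[1, 0.0306, 0.1494],
 [0.0306, 1, 0.3835],
 [0.1494, 0.3835, 1]]


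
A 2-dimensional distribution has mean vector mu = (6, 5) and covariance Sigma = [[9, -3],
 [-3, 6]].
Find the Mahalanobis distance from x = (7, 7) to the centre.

Step 1 — centre the observation: (x - mu) = (1, 2).

Step 2 — invert Sigma. det(Sigma) = 9·6 - (-3)² = 45.
  Sigma^{-1} = (1/det) · [[d, -b], [-b, a]] = [[0.1333, 0.0667],
 [0.0667, 0.2]].

Step 3 — form the quadratic (x - mu)^T · Sigma^{-1} · (x - mu):
  Sigma^{-1} · (x - mu) = (0.2667, 0.4667).
  (x - mu)^T · [Sigma^{-1} · (x - mu)] = (1)·(0.2667) + (2)·(0.4667) = 1.2.

Step 4 — take square root: d = √(1.2) ≈ 1.0954.

d(x, mu) = √(1.2) ≈ 1.0954


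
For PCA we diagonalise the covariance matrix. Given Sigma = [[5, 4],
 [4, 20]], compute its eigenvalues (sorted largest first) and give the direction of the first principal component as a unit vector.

Step 1 — characteristic polynomial of 2×2 Sigma:
  det(Sigma - λI) = λ² - trace · λ + det = 0.
  trace = 5 + 20 = 25, det = 5·20 - (4)² = 84.
Step 2 — discriminant:
  Δ = trace² - 4·det = 625 - 336 = 289.
Step 3 — eigenvalues:
  λ = (trace ± √Δ)/2 = (25 ± 17)/2,
  λ_1 = 21,  λ_2 = 4.

Step 4 — unit eigenvector for λ_1: solve (Sigma - λ_1 I)v = 0. First row:
  (5 - 21)·v_x + (4)·v_y = 0, i.e. (-16)·v_x + (4)·v_y = 0,
  so v ∝ (b, λ_1 - a) = (4, 16) = u.
  ||u|| = √((4)² + (16)²) = √(272) ≈ 16.4924,
  v_1 = u/||u|| ≈ (0.2425, 0.9701) (||v_1|| = 1).

λ_1 = 21,  λ_2 = 4;  v_1 ≈ (0.2425, 0.9701)


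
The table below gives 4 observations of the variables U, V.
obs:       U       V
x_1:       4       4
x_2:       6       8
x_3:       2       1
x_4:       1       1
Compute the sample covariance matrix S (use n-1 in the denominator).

Step 1 — column means:
  mean(U) = (4 + 6 + 2 + 1) / 4 = 13/4 = 3.25
  mean(V) = (4 + 8 + 1 + 1) / 4 = 14/4 = 3.5

Step 2 — sample covariance S[i,j] = (1/(n-1)) · Σ_k (x_{k,i} - mean_i) · (x_{k,j} - mean_j), with n-1 = 3.
  S[U,U] = ((0.75)·(0.75) + (2.75)·(2.75) + (-1.25)·(-1.25) + (-2.25)·(-2.25)) / 3 = 14.75/3 = 4.9167
  S[U,V] = ((0.75)·(0.5) + (2.75)·(4.5) + (-1.25)·(-2.5) + (-2.25)·(-2.5)) / 3 = 21.5/3 = 7.1667
  S[V,V] = ((0.5)·(0.5) + (4.5)·(4.5) + (-2.5)·(-2.5) + (-2.5)·(-2.5)) / 3 = 33/3 = 11

S is symmetric (S[j,i] = S[i,j]). Assembling:

S = [[4.9167, 7.1667],
 [7.1667, 11]]


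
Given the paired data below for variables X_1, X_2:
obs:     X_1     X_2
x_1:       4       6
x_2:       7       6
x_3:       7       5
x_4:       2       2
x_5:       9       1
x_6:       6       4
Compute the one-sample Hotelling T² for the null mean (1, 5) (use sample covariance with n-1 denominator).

Step 1 — sample mean vector:
  mean(X_1) = (4 + 7 + 7 + 2 + 9 + 6) / 6 = 35/6 = 5.8333
  mean(X_2) = (6 + 6 + 5 + 2 + 1 + 4) / 6 = 24/6 = 4
  x̄ = (5.8333, 4),  deviation x̄ - mu_0 = (5.8333, 4) - (1, 5) = (4.8333, -1).

Step 2 — sample covariance matrix, S[i,j] = (1/(n-1)) · Σ_k (x_{k,i} - mean_i) · (x_{k,j} - mean_j), divisor n-1 = 5:
  S[X_1,X_1] = ((-1.8333)·(-1.8333) + (1.1667)·(1.1667) + (1.1667)·(1.1667) + (-3.8333)·(-3.8333) + (3.1667)·(3.1667) + (0.1667)·(0.1667)) / 5 = 30.8333/5 = 6.1667
  S[X_1,X_2] = ((-1.8333)·(2) + (1.1667)·(2) + (1.1667)·(1) + (-3.8333)·(-2) + (3.1667)·(-3) + (0.1667)·(0)) / 5 = -2/5 = -0.4
  S[X_2,X_2] = ((2)·(2) + (2)·(2) + (1)·(1) + (-2)·(-2) + (-3)·(-3) + (0)·(0)) / 5 = 22/5 = 4.4
  S = [[6.1667, -0.4],
 [-0.4, 4.4]].

Step 3 — invert S. det(S) = 6.1667·4.4 - (-0.4)² = 26.9733.
  S^{-1} = (1/det) · [[d, -b], [-b, a]] = [[0.1631, 0.0148],
 [0.0148, 0.2286]].

Step 4 — quadratic form (x̄ - mu_0)^T · S^{-1} · (x̄ - mu_0):
  S^{-1} · (x̄ - mu_0) = (0.7736, -0.1569),
  (x̄ - mu_0)^T · [...] = (4.8333)·(0.7736) + (-1)·(-0.1569) = 3.896.

Step 5 — scale by n: T² = 6 · 3.896 = 23.3762.

T² ≈ 23.3762


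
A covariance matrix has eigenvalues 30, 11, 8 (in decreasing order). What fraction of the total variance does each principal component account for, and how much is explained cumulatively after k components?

Step 1 — total variance = trace(Sigma) = Σ λ_i = 30 + 11 + 8 = 49.

Step 2 — fraction explained by component i = λ_i / Σ λ:
  PC1: 30/49 = 0.6122
  PC2: 11/49 = 0.2245
  PC3: 8/49 = 0.1633

Step 3 — cumulative fraction after k components = (λ_1 + ... + λ_k) / Σ λ:
  k = 1: 30/49 = 0.6122
  k = 2: (30 + 11)/49 = 41/49 = 0.8367
  k = 3: (30 + 11 + 8)/49 = 49/49 = 1

Summary (fraction, with percent):

explained: PC1 0.6122 (61.22%), PC2 0.2245 (22.45%), PC3 0.1633 (16.33%);  cumulative: 0.6122, 0.8367, 1


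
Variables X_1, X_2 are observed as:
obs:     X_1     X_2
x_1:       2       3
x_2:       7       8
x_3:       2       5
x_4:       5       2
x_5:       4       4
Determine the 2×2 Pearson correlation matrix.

Step 1 — column means:
  mean(X_1) = (2 + 7 + 2 + 5 + 4) / 5 = 20/5 = 4
  mean(X_2) = (3 + 8 + 5 + 2 + 4) / 5 = 22/5 = 4.4

Step 2 — sample variances and covariances s[i,j] = (1/(n-1)) · Σ_k (x_{k,i} - mean_i) · (x_{k,j} - mean_j), with n-1 = 4:
  s[X_1,X_1] = ((-2)·(-2) + (3)·(3) + (-2)·(-2) + (1)·(1) + (0)·(0)) / 4 = 18/4 = 4.5
  s[X_1,X_2] = ((-2)·(-1.4) + (3)·(3.6) + (-2)·(0.6) + (1)·(-2.4) + (0)·(-0.4)) / 4 = 10/4 = 2.5
  s[X_2,X_2] = ((-1.4)·(-1.4) + (3.6)·(3.6) + (0.6)·(0.6) + (-2.4)·(-2.4) + (-0.4)·(-0.4)) / 4 = 21.2/4 = 5.3
  Sample standard deviations s_i = √(s[i,i]):
  s(X_1) = √(4.5) = 2.1213
  s(X_2) = √(5.3) = 2.3022

Step 3 — r_{ij} = s_{ij} / (s_i · s_j):
  r[X_1,X_1] = 1 (diagonal).
  r[X_1,X_2] = 2.5 / (2.1213 · 2.3022) = 2.5 / 4.8836 = 0.5119
  r[X_2,X_2] = 1 (diagonal).

R is symmetric with unit diagonal. Assembling:

R = [[1, 0.5119],
 [0.5119, 1]]


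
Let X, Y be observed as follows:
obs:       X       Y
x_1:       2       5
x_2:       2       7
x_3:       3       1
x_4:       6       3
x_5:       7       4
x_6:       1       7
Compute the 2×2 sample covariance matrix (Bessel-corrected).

Step 1 — column means:
  mean(X) = (2 + 2 + 3 + 6 + 7 + 1) / 6 = 21/6 = 3.5
  mean(Y) = (5 + 7 + 1 + 3 + 4 + 7) / 6 = 27/6 = 4.5

Step 2 — sample covariance S[i,j] = (1/(n-1)) · Σ_k (x_{k,i} - mean_i) · (x_{k,j} - mean_j), with n-1 = 5.
  S[X,X] = ((-1.5)·(-1.5) + (-1.5)·(-1.5) + (-0.5)·(-0.5) + (2.5)·(2.5) + (3.5)·(3.5) + (-2.5)·(-2.5)) / 5 = 29.5/5 = 5.9
  S[X,Y] = ((-1.5)·(0.5) + (-1.5)·(2.5) + (-0.5)·(-3.5) + (2.5)·(-1.5) + (3.5)·(-0.5) + (-2.5)·(2.5)) / 5 = -14.5/5 = -2.9
  S[Y,Y] = ((0.5)·(0.5) + (2.5)·(2.5) + (-3.5)·(-3.5) + (-1.5)·(-1.5) + (-0.5)·(-0.5) + (2.5)·(2.5)) / 5 = 27.5/5 = 5.5

S is symmetric (S[j,i] = S[i,j]). Assembling:

S = [[5.9, -2.9],
 [-2.9, 5.5]]


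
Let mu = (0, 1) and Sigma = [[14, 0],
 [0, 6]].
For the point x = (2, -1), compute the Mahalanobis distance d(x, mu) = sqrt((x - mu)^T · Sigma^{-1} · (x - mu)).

Step 1 — centre the observation: (x - mu) = (2, -2).

Step 2 — invert Sigma. det(Sigma) = 14·6 - (0)² = 84.
  Sigma^{-1} = (1/det) · [[d, -b], [-b, a]] = [[0.0714, 0],
 [0, 0.1667]].

Step 3 — form the quadratic (x - mu)^T · Sigma^{-1} · (x - mu):
  Sigma^{-1} · (x - mu) = (0.1429, -0.3333).
  (x - mu)^T · [Sigma^{-1} · (x - mu)] = (2)·(0.1429) + (-2)·(-0.3333) = 0.9524.

Step 4 — take square root: d = √(0.9524) ≈ 0.9759.

d(x, mu) = √(0.9524) ≈ 0.9759


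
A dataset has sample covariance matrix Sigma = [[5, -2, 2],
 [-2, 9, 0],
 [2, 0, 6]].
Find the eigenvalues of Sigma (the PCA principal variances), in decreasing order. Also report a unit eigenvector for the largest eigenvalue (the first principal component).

Step 1 — characteristic polynomial p(λ) = det(λI - Sigma) = λ³ - tr·λ² + c_1·λ - det, where tr = trace, c_1 = sum of the principal 2×2 minors, det = det(Sigma):
  tr = 5 + 9 + 6 = 20,
  c_1 = (5·9 - (-2)²) + (5·6 - (2)²) + (9·6 - (0)²) = 41 + 26 + 54 = 121,
  det = 5·(9·6 - (0)²) - (-2)·((-2)·6 - (0)·(2)) + (2)·((-2)·(0) - 9·(2)) = 5·(54) - (-2)·(-12) + (2)·(-18) = 210.
  So p(λ) = λ³ - 20λ² + 121λ - 210.
Step 2 — look for an integer root (rational root theorem: any rational root is an integer divisor of 210). Testing λ = 3:
  p(3) = 27 - 180 + 363 - 210 = 0  ✓
  Dividing out (λ - 3): p(λ) = (λ - 3)(λ² - 17λ + 70).
Step 3 — remaining eigenvalues from the quadratic λ² - 17λ + 70 = 0:
  Δ = 17² - 4·70 = 289 - 280 = 9,  λ = (17 ± √9)/2 = (17 ± 3)/2 = 10 or 7.
  Sorted: λ_1 = 10,  λ_2 = 7,  λ_3 = 3  (check: sum = 20 = tr ✓).

Step 4 — unit eigenvector for λ_1 = 10: v spans the null space of (Sigma - λ_1 I), whose rows are
  r_1 = (-5, -2, 2),  r_2 = (-2, -1, 0),  r_3 = (2, 0, -4).
  v is orthogonal to every row, so take v ∝ r_1 × r_2 = ((-2)·(0) - (2)·(-1), (2)·(-2) - (-5)·(0), (-5)·(-1) - (-2)·(-2)) = (2, -4, 1).
  Let u = (2, -4, 1).
  ||u|| = √((2)² + (-4)² + (1)²) = √(21) ≈ 4.5826,  v_1 = u/||u|| ≈ (0.4364, -0.8729, 0.2182) (||v_1|| = 1).

λ_1 = 10,  λ_2 = 7,  λ_3 = 3;  v_1 ≈ (0.4364, -0.8729, 0.2182)


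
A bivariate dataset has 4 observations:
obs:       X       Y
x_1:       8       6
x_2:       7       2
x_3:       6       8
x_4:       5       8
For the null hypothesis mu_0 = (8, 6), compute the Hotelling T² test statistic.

Step 1 — sample mean vector:
  mean(X) = (8 + 7 + 6 + 5) / 4 = 26/4 = 6.5
  mean(Y) = (6 + 2 + 8 + 8) / 4 = 24/4 = 6
  x̄ = (6.5, 6),  deviation x̄ - mu_0 = (6.5, 6) - (8, 6) = (-1.5, 0).

Step 2 — sample covariance matrix, S[i,j] = (1/(n-1)) · Σ_k (x_{k,i} - mean_i) · (x_{k,j} - mean_j), divisor n-1 = 3:
  S[X,X] = ((1.5)·(1.5) + (0.5)·(0.5) + (-0.5)·(-0.5) + (-1.5)·(-1.5)) / 3 = 5/3 = 1.6667
  S[X,Y] = ((1.5)·(0) + (0.5)·(-4) + (-0.5)·(2) + (-1.5)·(2)) / 3 = -6/3 = -2
  S[Y,Y] = ((0)·(0) + (-4)·(-4) + (2)·(2) + (2)·(2)) / 3 = 24/3 = 8
  S = [[1.6667, -2],
 [-2, 8]].

Step 3 — invert S. det(S) = 1.6667·8 - (-2)² = 9.3333.
  S^{-1} = (1/det) · [[d, -b], [-b, a]] = [[0.8571, 0.2143],
 [0.2143, 0.1786]].

Step 4 — quadratic form (x̄ - mu_0)^T · S^{-1} · (x̄ - mu_0):
  S^{-1} · (x̄ - mu_0) = (-1.2857, -0.3214),
  (x̄ - mu_0)^T · [...] = (-1.5)·(-1.2857) + (0)·(-0.3214) = 1.9286.

Step 5 — scale by n: T² = 4 · 1.9286 = 7.7143.

T² ≈ 7.7143


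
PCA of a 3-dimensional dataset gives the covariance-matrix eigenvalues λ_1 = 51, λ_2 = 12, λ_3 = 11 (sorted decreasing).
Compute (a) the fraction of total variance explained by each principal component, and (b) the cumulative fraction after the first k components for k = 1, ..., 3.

Step 1 — total variance = trace(Sigma) = Σ λ_i = 51 + 12 + 11 = 74.

Step 2 — fraction explained by component i = λ_i / Σ λ:
  PC1: 51/74 = 0.6892
  PC2: 12/74 = 0.1622
  PC3: 11/74 = 0.1486

Step 3 — cumulative fraction after k components = (λ_1 + ... + λ_k) / Σ λ:
  k = 1: 51/74 = 0.6892
  k = 2: (51 + 12)/74 = 63/74 = 0.8514
  k = 3: (51 + 12 + 11)/74 = 74/74 = 1

Summary (fraction, with percent):

explained: PC1 0.6892 (68.92%), PC2 0.1622 (16.22%), PC3 0.1486 (14.86%);  cumulative: 0.6892, 0.8514, 1


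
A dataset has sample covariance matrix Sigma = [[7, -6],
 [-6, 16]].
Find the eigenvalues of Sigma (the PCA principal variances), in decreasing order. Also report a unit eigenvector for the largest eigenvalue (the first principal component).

Step 1 — characteristic polynomial of 2×2 Sigma:
  det(Sigma - λI) = λ² - trace · λ + det = 0.
  trace = 7 + 16 = 23, det = 7·16 - (-6)² = 76.
Step 2 — discriminant:
  Δ = trace² - 4·det = 529 - 304 = 225.
Step 3 — eigenvalues:
  λ = (trace ± √Δ)/2 = (23 ± 15)/2,
  λ_1 = 19,  λ_2 = 4.

Step 4 — unit eigenvector for λ_1: solve (Sigma - λ_1 I)v = 0. First row:
  (7 - 19)·v_x + (-6)·v_y = 0, i.e. (-12)·v_x + (-6)·v_y = 0,
  so v ∝ (b, λ_1 - a) = (-6, 12); multiply by -1 so the first entry is positive: u = (6, -12).
  ||u|| = √((6)² + (-12)²) = √(180) ≈ 13.4164,
  v_1 = u/||u|| ≈ (0.4472, -0.8944) (||v_1|| = 1).

λ_1 = 19,  λ_2 = 4;  v_1 ≈ (0.4472, -0.8944)


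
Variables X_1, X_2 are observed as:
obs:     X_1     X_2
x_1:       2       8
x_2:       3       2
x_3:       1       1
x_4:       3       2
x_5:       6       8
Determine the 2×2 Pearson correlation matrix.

Step 1 — column means:
  mean(X_1) = (2 + 3 + 1 + 3 + 6) / 5 = 15/5 = 3
  mean(X_2) = (8 + 2 + 1 + 2 + 8) / 5 = 21/5 = 4.2

Step 2 — sample variances and covariances s[i,j] = (1/(n-1)) · Σ_k (x_{k,i} - mean_i) · (x_{k,j} - mean_j), with n-1 = 4:
  s[X_1,X_1] = ((-1)·(-1) + (0)·(0) + (-2)·(-2) + (0)·(0) + (3)·(3)) / 4 = 14/4 = 3.5
  s[X_1,X_2] = ((-1)·(3.8) + (0)·(-2.2) + (-2)·(-3.2) + (0)·(-2.2) + (3)·(3.8)) / 4 = 14/4 = 3.5
  s[X_2,X_2] = ((3.8)·(3.8) + (-2.2)·(-2.2) + (-3.2)·(-3.2) + (-2.2)·(-2.2) + (3.8)·(3.8)) / 4 = 48.8/4 = 12.2
  Sample standard deviations s_i = √(s[i,i]):
  s(X_1) = √(3.5) = 1.8708
  s(X_2) = √(12.2) = 3.4928

Step 3 — r_{ij} = s_{ij} / (s_i · s_j):
  r[X_1,X_1] = 1 (diagonal).
  r[X_1,X_2] = 3.5 / (1.8708 · 3.4928) = 3.5 / 6.5345 = 0.5356
  r[X_2,X_2] = 1 (diagonal).

R is symmetric with unit diagonal. Assembling:

R = [[1, 0.5356],
 [0.5356, 1]]


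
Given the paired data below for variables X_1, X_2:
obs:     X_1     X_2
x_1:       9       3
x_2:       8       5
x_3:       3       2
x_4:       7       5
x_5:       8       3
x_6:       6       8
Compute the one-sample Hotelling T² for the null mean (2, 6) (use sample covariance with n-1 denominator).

Step 1 — sample mean vector:
  mean(X_1) = (9 + 8 + 3 + 7 + 8 + 6) / 6 = 41/6 = 6.8333
  mean(X_2) = (3 + 5 + 2 + 5 + 3 + 8) / 6 = 26/6 = 4.3333
  x̄ = (6.8333, 4.3333),  deviation x̄ - mu_0 = (6.8333, 4.3333) - (2, 6) = (4.8333, -1.6667).

Step 2 — sample covariance matrix, S[i,j] = (1/(n-1)) · Σ_k (x_{k,i} - mean_i) · (x_{k,j} - mean_j), divisor n-1 = 5:
  S[X_1,X_1] = ((2.1667)·(2.1667) + (1.1667)·(1.1667) + (-3.8333)·(-3.8333) + (0.1667)·(0.1667) + (1.1667)·(1.1667) + (-0.8333)·(-0.8333)) / 5 = 22.8333/5 = 4.5667
  S[X_1,X_2] = ((2.1667)·(-1.3333) + (1.1667)·(0.6667) + (-3.8333)·(-2.3333) + (0.1667)·(0.6667) + (1.1667)·(-1.3333) + (-0.8333)·(3.6667)) / 5 = 2.3333/5 = 0.4667
  S[X_2,X_2] = ((-1.3333)·(-1.3333) + (0.6667)·(0.6667) + (-2.3333)·(-2.3333) + (0.6667)·(0.6667) + (-1.3333)·(-1.3333) + (3.6667)·(3.6667)) / 5 = 23.3333/5 = 4.6667
  S = [[4.5667, 0.4667],
 [0.4667, 4.6667]].

Step 3 — invert S. det(S) = 4.5667·4.6667 - (0.4667)² = 21.0933.
  S^{-1} = (1/det) · [[d, -b], [-b, a]] = [[0.2212, -0.0221],
 [-0.0221, 0.2165]].

Step 4 — quadratic form (x̄ - mu_0)^T · S^{-1} · (x̄ - mu_0):
  S^{-1} · (x̄ - mu_0) = (1.1062, -0.4678),
  (x̄ - mu_0)^T · [...] = (4.8333)·(1.1062) + (-1.6667)·(-0.4678) = 6.1262.

Step 5 — scale by n: T² = 6 · 6.1262 = 36.7573.

T² ≈ 36.7573


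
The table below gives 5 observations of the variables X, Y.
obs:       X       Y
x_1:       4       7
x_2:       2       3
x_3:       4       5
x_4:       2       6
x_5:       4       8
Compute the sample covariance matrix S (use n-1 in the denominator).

Step 1 — column means:
  mean(X) = (4 + 2 + 4 + 2 + 4) / 5 = 16/5 = 3.2
  mean(Y) = (7 + 3 + 5 + 6 + 8) / 5 = 29/5 = 5.8

Step 2 — sample covariance S[i,j] = (1/(n-1)) · Σ_k (x_{k,i} - mean_i) · (x_{k,j} - mean_j), with n-1 = 4.
  S[X,X] = ((0.8)·(0.8) + (-1.2)·(-1.2) + (0.8)·(0.8) + (-1.2)·(-1.2) + (0.8)·(0.8)) / 4 = 4.8/4 = 1.2
  S[X,Y] = ((0.8)·(1.2) + (-1.2)·(-2.8) + (0.8)·(-0.8) + (-1.2)·(0.2) + (0.8)·(2.2)) / 4 = 5.2/4 = 1.3
  S[Y,Y] = ((1.2)·(1.2) + (-2.8)·(-2.8) + (-0.8)·(-0.8) + (0.2)·(0.2) + (2.2)·(2.2)) / 4 = 14.8/4 = 3.7

S is symmetric (S[j,i] = S[i,j]). Assembling:

S = [[1.2, 1.3],
 [1.3, 3.7]]


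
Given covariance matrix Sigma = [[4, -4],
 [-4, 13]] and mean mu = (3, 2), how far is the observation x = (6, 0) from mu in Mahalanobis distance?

Step 1 — centre the observation: (x - mu) = (3, -2).

Step 2 — invert Sigma. det(Sigma) = 4·13 - (-4)² = 36.
  Sigma^{-1} = (1/det) · [[d, -b], [-b, a]] = [[0.3611, 0.1111],
 [0.1111, 0.1111]].

Step 3 — form the quadratic (x - mu)^T · Sigma^{-1} · (x - mu):
  Sigma^{-1} · (x - mu) = (0.8611, 0.1111).
  (x - mu)^T · [Sigma^{-1} · (x - mu)] = (3)·(0.8611) + (-2)·(0.1111) = 2.3611.

Step 4 — take square root: d = √(2.3611) ≈ 1.5366.

d(x, mu) = √(2.3611) ≈ 1.5366


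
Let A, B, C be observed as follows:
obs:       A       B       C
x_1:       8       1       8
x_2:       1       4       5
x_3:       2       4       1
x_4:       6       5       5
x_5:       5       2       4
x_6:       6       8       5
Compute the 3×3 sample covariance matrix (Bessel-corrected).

Step 1 — column means:
  mean(A) = (8 + 1 + 2 + 6 + 5 + 6) / 6 = 28/6 = 4.6667
  mean(B) = (1 + 4 + 4 + 5 + 2 + 8) / 6 = 24/6 = 4
  mean(C) = (8 + 5 + 1 + 5 + 4 + 5) / 6 = 28/6 = 4.6667

Step 2 — sample covariance S[i,j] = (1/(n-1)) · Σ_k (x_{k,i} - mean_i) · (x_{k,j} - mean_j), with n-1 = 5.
  S[A,A] = ((3.3333)·(3.3333) + (-3.6667)·(-3.6667) + (-2.6667)·(-2.6667) + (1.3333)·(1.3333) + (0.3333)·(0.3333) + (1.3333)·(1.3333)) / 5 = 35.3333/5 = 7.0667
  S[A,B] = ((3.3333)·(-3) + (-3.6667)·(0) + (-2.6667)·(0) + (1.3333)·(1) + (0.3333)·(-2) + (1.3333)·(4)) / 5 = -4/5 = -0.8
  S[A,C] = ((3.3333)·(3.3333) + (-3.6667)·(0.3333) + (-2.6667)·(-3.6667) + (1.3333)·(0.3333) + (0.3333)·(-0.6667) + (1.3333)·(0.3333)) / 5 = 20.3333/5 = 4.0667
  S[B,B] = ((-3)·(-3) + (0)·(0) + (0)·(0) + (1)·(1) + (-2)·(-2) + (4)·(4)) / 5 = 30/5 = 6
  S[B,C] = ((-3)·(3.3333) + (0)·(0.3333) + (0)·(-3.6667) + (1)·(0.3333) + (-2)·(-0.6667) + (4)·(0.3333)) / 5 = -7/5 = -1.4
  S[C,C] = ((3.3333)·(3.3333) + (0.3333)·(0.3333) + (-3.6667)·(-3.6667) + (0.3333)·(0.3333) + (-0.6667)·(-0.6667) + (0.3333)·(0.3333)) / 5 = 25.3333/5 = 5.0667

S is symmetric (S[j,i] = S[i,j]). Assembling:

S = [[7.0667, -0.8, 4.0667],
 [-0.8, 6, -1.4],
 [4.0667, -1.4, 5.0667]]


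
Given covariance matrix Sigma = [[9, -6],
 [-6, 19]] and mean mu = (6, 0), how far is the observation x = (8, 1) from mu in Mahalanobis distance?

Step 1 — centre the observation: (x - mu) = (2, 1).

Step 2 — invert Sigma. det(Sigma) = 9·19 - (-6)² = 135.
  Sigma^{-1} = (1/det) · [[d, -b], [-b, a]] = [[0.1407, 0.0444],
 [0.0444, 0.0667]].

Step 3 — form the quadratic (x - mu)^T · Sigma^{-1} · (x - mu):
  Sigma^{-1} · (x - mu) = (0.3259, 0.1556).
  (x - mu)^T · [Sigma^{-1} · (x - mu)] = (2)·(0.3259) + (1)·(0.1556) = 0.8074.

Step 4 — take square root: d = √(0.8074) ≈ 0.8986.

d(x, mu) = √(0.8074) ≈ 0.8986


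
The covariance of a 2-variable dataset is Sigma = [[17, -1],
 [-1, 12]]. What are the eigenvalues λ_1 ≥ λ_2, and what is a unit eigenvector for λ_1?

Step 1 — characteristic polynomial of 2×2 Sigma:
  det(Sigma - λI) = λ² - trace · λ + det = 0.
  trace = 17 + 12 = 29, det = 17·12 - (-1)² = 203.
Step 2 — discriminant:
  Δ = trace² - 4·det = 841 - 812 = 29.
Step 3 — eigenvalues:
  λ = (trace ± √Δ)/2 = (29 ± 5.3852)/2,
  λ_1 = 17.1926,  λ_2 = 11.8074.

Step 4 — unit eigenvector for λ_1: solve (Sigma - λ_1 I)v = 0. First row:
  (17 - 17.1926)·v_x + (-1)·v_y = 0, i.e. (-0.1926)·v_x + (-1)·v_y = 0,
  so v ∝ (b, λ_1 - a) = (-1, 0.1926); multiply by -1 so the first entry is positive: u = (1, -0.1926).
  ||u|| = √((1)² + (-0.1926)²) = √(1.0371) ≈ 1.0184,
  v_1 = u/||u|| ≈ (0.982, -0.1891) (||v_1|| = 1).

λ_1 = 17.1926,  λ_2 = 11.8074;  v_1 ≈ (0.982, -0.1891)


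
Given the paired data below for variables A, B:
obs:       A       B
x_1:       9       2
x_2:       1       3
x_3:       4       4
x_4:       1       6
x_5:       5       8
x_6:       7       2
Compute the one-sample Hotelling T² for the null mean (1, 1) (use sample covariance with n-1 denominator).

Step 1 — sample mean vector:
  mean(A) = (9 + 1 + 4 + 1 + 5 + 7) / 6 = 27/6 = 4.5
  mean(B) = (2 + 3 + 4 + 6 + 8 + 2) / 6 = 25/6 = 4.1667
  x̄ = (4.5, 4.1667),  deviation x̄ - mu_0 = (4.5, 4.1667) - (1, 1) = (3.5, 3.1667).

Step 2 — sample covariance matrix, S[i,j] = (1/(n-1)) · Σ_k (x_{k,i} - mean_i) · (x_{k,j} - mean_j), divisor n-1 = 5:
  S[A,A] = ((4.5)·(4.5) + (-3.5)·(-3.5) + (-0.5)·(-0.5) + (-3.5)·(-3.5) + (0.5)·(0.5) + (2.5)·(2.5)) / 5 = 51.5/5 = 10.3
  S[A,B] = ((4.5)·(-2.1667) + (-3.5)·(-1.1667) + (-0.5)·(-0.1667) + (-3.5)·(1.8333) + (0.5)·(3.8333) + (2.5)·(-2.1667)) / 5 = -15.5/5 = -3.1
  S[B,B] = ((-2.1667)·(-2.1667) + (-1.1667)·(-1.1667) + (-0.1667)·(-0.1667) + (1.8333)·(1.8333) + (3.8333)·(3.8333) + (-2.1667)·(-2.1667)) / 5 = 28.8333/5 = 5.7667
  S = [[10.3, -3.1],
 [-3.1, 5.7667]].

Step 3 — invert S. det(S) = 10.3·5.7667 - (-3.1)² = 49.7867.
  S^{-1} = (1/det) · [[d, -b], [-b, a]] = [[0.1158, 0.0623],
 [0.0623, 0.2069]].

Step 4 — quadratic form (x̄ - mu_0)^T · S^{-1} · (x̄ - mu_0):
  S^{-1} · (x̄ - mu_0) = (0.6026, 0.8731),
  (x̄ - mu_0)^T · [...] = (3.5)·(0.6026) + (3.1667)·(0.8731) = 4.8737.

Step 5 — scale by n: T² = 6 · 4.8737 = 29.2421.

T² ≈ 29.2421


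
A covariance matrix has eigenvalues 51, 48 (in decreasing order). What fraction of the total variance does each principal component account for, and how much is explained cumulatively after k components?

Step 1 — total variance = trace(Sigma) = Σ λ_i = 51 + 48 = 99.

Step 2 — fraction explained by component i = λ_i / Σ λ:
  PC1: 51/99 = 0.5152
  PC2: 48/99 = 0.4848

Step 3 — cumulative fraction after k components = (λ_1 + ... + λ_k) / Σ λ:
  k = 1: 51/99 = 0.5152
  k = 2: (51 + 48)/99 = 99/99 = 1

Summary (fraction, with percent):

explained: PC1 0.5152 (51.52%), PC2 0.4848 (48.48%);  cumulative: 0.5152, 1


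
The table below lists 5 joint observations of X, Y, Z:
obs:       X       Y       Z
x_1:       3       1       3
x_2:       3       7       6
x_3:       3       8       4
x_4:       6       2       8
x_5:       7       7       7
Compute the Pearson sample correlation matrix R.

Step 1 — column means:
  mean(X) = (3 + 3 + 3 + 6 + 7) / 5 = 22/5 = 4.4
  mean(Y) = (1 + 7 + 8 + 2 + 7) / 5 = 25/5 = 5
  mean(Z) = (3 + 6 + 4 + 8 + 7) / 5 = 28/5 = 5.6

Step 2 — sample variances and covariances s[i,j] = (1/(n-1)) · Σ_k (x_{k,i} - mean_i) · (x_{k,j} - mean_j), with n-1 = 4:
  s[X,X] = ((-1.4)·(-1.4) + (-1.4)·(-1.4) + (-1.4)·(-1.4) + (1.6)·(1.6) + (2.6)·(2.6)) / 4 = 15.2/4 = 3.8
  s[X,Y] = ((-1.4)·(-4) + (-1.4)·(2) + (-1.4)·(3) + (1.6)·(-3) + (2.6)·(2)) / 4 = -1/4 = -0.25
  s[X,Z] = ((-1.4)·(-2.6) + (-1.4)·(0.4) + (-1.4)·(-1.6) + (1.6)·(2.4) + (2.6)·(1.4)) / 4 = 12.8/4 = 3.2
  s[Y,Y] = ((-4)·(-4) + (2)·(2) + (3)·(3) + (-3)·(-3) + (2)·(2)) / 4 = 42/4 = 10.5
  s[Y,Z] = ((-4)·(-2.6) + (2)·(0.4) + (3)·(-1.6) + (-3)·(2.4) + (2)·(1.4)) / 4 = 2/4 = 0.5
  s[Z,Z] = ((-2.6)·(-2.6) + (0.4)·(0.4) + (-1.6)·(-1.6) + (2.4)·(2.4) + (1.4)·(1.4)) / 4 = 17.2/4 = 4.3
  Sample standard deviations s_i = √(s[i,i]):
  s(X) = √(3.8) = 1.9494
  s(Y) = √(10.5) = 3.2404
  s(Z) = √(4.3) = 2.0736

Step 3 — r_{ij} = s_{ij} / (s_i · s_j):
  r[X,X] = 1 (diagonal).
  r[X,Y] = -0.25 / (1.9494 · 3.2404) = -0.25 / 6.3166 = -0.0396
  r[X,Z] = 3.2 / (1.9494 · 2.0736) = 3.2 / 4.0423 = 0.7916
  r[Y,Y] = 1 (diagonal).
  r[Y,Z] = 0.5 / (3.2404 · 2.0736) = 0.5 / 6.7194 = 0.0744
  r[Z,Z] = 1 (diagonal).

R is symmetric with unit diagonal. Assembling:

R = [[1, -0.0396, 0.7916],
 [-0.0396, 1, 0.0744],
 [0.7916, 0.0744, 1]]


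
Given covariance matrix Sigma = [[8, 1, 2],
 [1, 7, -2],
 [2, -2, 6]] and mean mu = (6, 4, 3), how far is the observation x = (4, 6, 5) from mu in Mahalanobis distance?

Step 1 — centre the observation: (x - mu) = (-2, 2, 2).

Step 2 — invert Sigma (cofactor / det for 3×3, or solve directly):
  Sigma^{-1} = [[0.145, -0.0382, -0.0611],
 [-0.0382, 0.1679, 0.0687],
 [-0.0611, 0.0687, 0.2099]].

Step 3 — form the quadratic (x - mu)^T · Sigma^{-1} · (x - mu):
  Sigma^{-1} · (x - mu) = (-0.4885, 0.5496, 0.6794).
  (x - mu)^T · [Sigma^{-1} · (x - mu)] = (-2)·(-0.4885) + (2)·(0.5496) + (2)·(0.6794) = 3.4351.

Step 4 — take square root: d = √(3.4351) ≈ 1.8534.

d(x, mu) = √(3.4351) ≈ 1.8534


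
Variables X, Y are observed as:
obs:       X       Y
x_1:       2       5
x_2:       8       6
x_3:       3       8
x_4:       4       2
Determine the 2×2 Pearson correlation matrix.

Step 1 — column means:
  mean(X) = (2 + 8 + 3 + 4) / 4 = 17/4 = 4.25
  mean(Y) = (5 + 6 + 8 + 2) / 4 = 21/4 = 5.25

Step 2 — sample variances and covariances s[i,j] = (1/(n-1)) · Σ_k (x_{k,i} - mean_i) · (x_{k,j} - mean_j), with n-1 = 3:
  s[X,X] = ((-2.25)·(-2.25) + (3.75)·(3.75) + (-1.25)·(-1.25) + (-0.25)·(-0.25)) / 3 = 20.75/3 = 6.9167
  s[X,Y] = ((-2.25)·(-0.25) + (3.75)·(0.75) + (-1.25)·(2.75) + (-0.25)·(-3.25)) / 3 = 0.75/3 = 0.25
  s[Y,Y] = ((-0.25)·(-0.25) + (0.75)·(0.75) + (2.75)·(2.75) + (-3.25)·(-3.25)) / 3 = 18.75/3 = 6.25
  Sample standard deviations s_i = √(s[i,i]):
  s(X) = √(6.9167) = 2.63
  s(Y) = √(6.25) = 2.5

Step 3 — r_{ij} = s_{ij} / (s_i · s_j):
  r[X,X] = 1 (diagonal).
  r[X,Y] = 0.25 / (2.63 · 2.5) = 0.25 / 6.5749 = 0.038
  r[Y,Y] = 1 (diagonal).

R is symmetric with unit diagonal. Assembling:

R = [[1, 0.038],
 [0.038, 1]]


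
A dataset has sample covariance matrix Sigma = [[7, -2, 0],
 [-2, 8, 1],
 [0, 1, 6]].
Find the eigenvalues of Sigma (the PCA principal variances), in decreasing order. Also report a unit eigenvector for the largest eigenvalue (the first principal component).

Step 1 — characteristic polynomial p(λ) = det(λI - Sigma) = λ³ - tr·λ² + c_1·λ - det, where tr = trace, c_1 = sum of the principal 2×2 minors, det = det(Sigma):
  tr = 7 + 8 + 6 = 21,
  c_1 = (7·8 - (-2)²) + (7·6 - (0)²) + (8·6 - (1)²) = 52 + 42 + 47 = 141,
  det = 7·(8·6 - (1)²) - (-2)·((-2)·6 - (1)·(0)) + (0)·((-2)·(1) - 8·(0)) = 7·(47) - (-2)·(-12) + (0)·(-2) = 305.
  So p(λ) = λ³ - 21λ² + 141λ - 305.
Step 2 — look for an integer root (rational root theorem: any rational root is an integer divisor of 305). Testing λ = 5:
  p(5) = 125 - 525 + 705 - 305 = 0  ✓
  Dividing out (λ - 5): p(λ) = (λ - 5)(λ² - 16λ + 61).
Step 3 — remaining eigenvalues from the quadratic λ² - 16λ + 61 = 0:
  Δ = 16² - 4·61 = 256 - 244 = 12,  λ = (16 ± √12)/2 = (16 ± 3.4641)/2 ≈ 9.7321 or 6.2679.
  Sorted: λ_1 = 9.7321,  λ_2 = 6.2679,  λ_3 = 5  (check: sum = 21 = tr ✓).

Step 4 — unit eigenvector for λ_1 ≈ 9.7321: v spans the null space of (Sigma - λ_1 I), whose rows are
  r_1 = (-2.7321, -2, 0),  r_2 = (-2, -1.7321, 1),  r_3 = (0, 1, -3.7321).
  v is orthogonal to every row, so take v ∝ r_1 × r_2 = ((-2)·(1) - (0)·(-1.7321), (0)·(-2) - (-2.7321)·(1), (-2.7321)·(-1.7321) - (-2)·(-2)) ≈ (-2, 2.7321, 0.7321).
  Rescale (multiply by -1 so the first nonzero entry is positive): u = (2, -2.7321, -0.7321).
  ||u|| = √((2)² + (-2.7321)² + (-0.7321)²) = √(12) ≈ 3.4641,  v_1 = u/||u|| ≈ (0.5774, -0.7887, -0.2113) (||v_1|| = 1).

λ_1 = 9.7321,  λ_2 = 6.2679,  λ_3 = 5;  v_1 ≈ (0.5774, -0.7887, -0.2113)


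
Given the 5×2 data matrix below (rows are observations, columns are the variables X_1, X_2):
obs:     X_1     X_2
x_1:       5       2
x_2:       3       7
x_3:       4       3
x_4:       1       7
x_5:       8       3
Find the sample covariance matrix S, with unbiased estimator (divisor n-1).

Step 1 — column means:
  mean(X_1) = (5 + 3 + 4 + 1 + 8) / 5 = 21/5 = 4.2
  mean(X_2) = (2 + 7 + 3 + 7 + 3) / 5 = 22/5 = 4.4

Step 2 — sample covariance S[i,j] = (1/(n-1)) · Σ_k (x_{k,i} - mean_i) · (x_{k,j} - mean_j), with n-1 = 4.
  S[X_1,X_1] = ((0.8)·(0.8) + (-1.2)·(-1.2) + (-0.2)·(-0.2) + (-3.2)·(-3.2) + (3.8)·(3.8)) / 4 = 26.8/4 = 6.7
  S[X_1,X_2] = ((0.8)·(-2.4) + (-1.2)·(2.6) + (-0.2)·(-1.4) + (-3.2)·(2.6) + (3.8)·(-1.4)) / 4 = -18.4/4 = -4.6
  S[X_2,X_2] = ((-2.4)·(-2.4) + (2.6)·(2.6) + (-1.4)·(-1.4) + (2.6)·(2.6) + (-1.4)·(-1.4)) / 4 = 23.2/4 = 5.8

S is symmetric (S[j,i] = S[i,j]). Assembling:

S = [[6.7, -4.6],
 [-4.6, 5.8]]


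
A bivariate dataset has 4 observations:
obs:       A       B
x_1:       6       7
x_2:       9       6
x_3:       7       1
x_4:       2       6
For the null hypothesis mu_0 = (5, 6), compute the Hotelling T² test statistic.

Step 1 — sample mean vector:
  mean(A) = (6 + 9 + 7 + 2) / 4 = 24/4 = 6
  mean(B) = (7 + 6 + 1 + 6) / 4 = 20/4 = 5
  x̄ = (6, 5),  deviation x̄ - mu_0 = (6, 5) - (5, 6) = (1, -1).

Step 2 — sample covariance matrix, S[i,j] = (1/(n-1)) · Σ_k (x_{k,i} - mean_i) · (x_{k,j} - mean_j), divisor n-1 = 3:
  S[A,A] = ((0)·(0) + (3)·(3) + (1)·(1) + (-4)·(-4)) / 3 = 26/3 = 8.6667
  S[A,B] = ((0)·(2) + (3)·(1) + (1)·(-4) + (-4)·(1)) / 3 = -5/3 = -1.6667
  S[B,B] = ((2)·(2) + (1)·(1) + (-4)·(-4) + (1)·(1)) / 3 = 22/3 = 7.3333
  S = [[8.6667, -1.6667],
 [-1.6667, 7.3333]].

Step 3 — invert S. det(S) = 8.6667·7.3333 - (-1.6667)² = 60.7778.
  S^{-1} = (1/det) · [[d, -b], [-b, a]] = [[0.1207, 0.0274],
 [0.0274, 0.1426]].

Step 4 — quadratic form (x̄ - mu_0)^T · S^{-1} · (x̄ - mu_0):
  S^{-1} · (x̄ - mu_0) = (0.0932, -0.1152),
  (x̄ - mu_0)^T · [...] = (1)·(0.0932) + (-1)·(-0.1152) = 0.2084.

Step 5 — scale by n: T² = 4 · 0.2084 = 0.8336.

T² ≈ 0.8336


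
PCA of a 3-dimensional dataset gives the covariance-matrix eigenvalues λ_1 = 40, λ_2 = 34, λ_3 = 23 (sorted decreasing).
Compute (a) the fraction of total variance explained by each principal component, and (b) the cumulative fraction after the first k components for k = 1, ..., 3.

Step 1 — total variance = trace(Sigma) = Σ λ_i = 40 + 34 + 23 = 97.

Step 2 — fraction explained by component i = λ_i / Σ λ:
  PC1: 40/97 = 0.4124
  PC2: 34/97 = 0.3505
  PC3: 23/97 = 0.2371

Step 3 — cumulative fraction after k components = (λ_1 + ... + λ_k) / Σ λ:
  k = 1: 40/97 = 0.4124
  k = 2: (40 + 34)/97 = 74/97 = 0.7629
  k = 3: (40 + 34 + 23)/97 = 97/97 = 1

Summary (fraction, with percent):

explained: PC1 0.4124 (41.24%), PC2 0.3505 (35.05%), PC3 0.2371 (23.71%);  cumulative: 0.4124, 0.7629, 1


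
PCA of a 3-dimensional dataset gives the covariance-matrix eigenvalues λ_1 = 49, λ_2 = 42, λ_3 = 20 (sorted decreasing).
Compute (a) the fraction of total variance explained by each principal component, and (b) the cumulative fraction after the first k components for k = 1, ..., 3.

Step 1 — total variance = trace(Sigma) = Σ λ_i = 49 + 42 + 20 = 111.

Step 2 — fraction explained by component i = λ_i / Σ λ:
  PC1: 49/111 = 0.4414
  PC2: 42/111 = 0.3784
  PC3: 20/111 = 0.1802

Step 3 — cumulative fraction after k components = (λ_1 + ... + λ_k) / Σ λ:
  k = 1: 49/111 = 0.4414
  k = 2: (49 + 42)/111 = 91/111 = 0.8198
  k = 3: (49 + 42 + 20)/111 = 111/111 = 1

Summary (fraction, with percent):

explained: PC1 0.4414 (44.14%), PC2 0.3784 (37.84%), PC3 0.1802 (18.02%);  cumulative: 0.4414, 0.8198, 1
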